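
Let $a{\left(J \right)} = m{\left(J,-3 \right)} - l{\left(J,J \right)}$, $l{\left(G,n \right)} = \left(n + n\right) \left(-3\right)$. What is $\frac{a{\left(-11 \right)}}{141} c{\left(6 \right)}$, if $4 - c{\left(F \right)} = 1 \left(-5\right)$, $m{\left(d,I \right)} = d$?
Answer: $- \frac{231}{47} \approx -4.9149$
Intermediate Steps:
$l{\left(G,n \right)} = - 6 n$ ($l{\left(G,n \right)} = 2 n \left(-3\right) = - 6 n$)
$c{\left(F \right)} = 9$ ($c{\left(F \right)} = 4 - 1 \left(-5\right) = 4 - -5 = 4 + 5 = 9$)
$a{\left(J \right)} = 7 J$ ($a{\left(J \right)} = J - - 6 J = J + 6 J = 7 J$)
$\frac{a{\left(-11 \right)}}{141} c{\left(6 \right)} = \frac{7 \left(-11\right)}{141} \cdot 9 = \left(-77\right) \frac{1}{141} \cdot 9 = \left(- \frac{77}{141}\right) 9 = - \frac{231}{47}$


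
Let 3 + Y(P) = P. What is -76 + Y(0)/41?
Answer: -3119/41 ≈ -76.073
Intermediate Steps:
Y(P) = -3 + P
-76 + Y(0)/41 = -76 + (-3 + 0)/41 = -76 - 3*1/41 = -76 - 3/41 = -3119/41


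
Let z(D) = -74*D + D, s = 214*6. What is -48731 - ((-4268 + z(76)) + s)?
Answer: -40199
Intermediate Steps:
s = 1284
z(D) = -73*D
-48731 - ((-4268 + z(76)) + s) = -48731 - ((-4268 - 73*76) + 1284) = -48731 - ((-4268 - 5548) + 1284) = -48731 - (-9816 + 1284) = -48731 - 1*(-8532) = -48731 + 8532 = -40199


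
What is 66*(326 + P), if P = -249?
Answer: 5082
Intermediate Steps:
66*(326 + P) = 66*(326 - 249) = 66*77 = 5082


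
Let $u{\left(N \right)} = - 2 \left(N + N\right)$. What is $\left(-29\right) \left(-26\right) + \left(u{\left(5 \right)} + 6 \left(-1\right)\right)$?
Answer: $728$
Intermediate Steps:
$u{\left(N \right)} = - 4 N$ ($u{\left(N \right)} = - 2 \cdot 2 N = - 4 N$)
$\left(-29\right) \left(-26\right) + \left(u{\left(5 \right)} + 6 \left(-1\right)\right) = \left(-29\right) \left(-26\right) + \left(\left(-4\right) 5 + 6 \left(-1\right)\right) = 754 - 26 = 728$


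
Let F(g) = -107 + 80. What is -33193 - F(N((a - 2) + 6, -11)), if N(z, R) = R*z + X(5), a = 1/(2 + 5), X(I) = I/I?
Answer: -33166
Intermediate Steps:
X(I) = 1
a = 1/7 ≈ 0.14286
N(z, R) = 1 + R*z (N(z, R) = R*z + 1 = 1 + R*z)
F(g) = -27
-33193 - F(N((a - 2) + 6, -11)) = -33193 - 1*(-27) = -33193 + 27 = -33166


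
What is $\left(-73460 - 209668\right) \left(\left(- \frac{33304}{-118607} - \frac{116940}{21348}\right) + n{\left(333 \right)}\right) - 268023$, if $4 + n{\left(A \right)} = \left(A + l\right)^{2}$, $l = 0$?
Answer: $- \frac{2208025014315695129}{70333951} \approx -3.1393 \cdot 10^{10}$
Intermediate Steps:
$n{\left(A \right)} = -4 + A^{2}$ ($n{\left(A \right)} = -4 + \left(A + 0\right)^{2} = -4 + A^{2}$)
$\left(-73460 - 209668\right) \left(\left(- \frac{33304}{-118607} - \frac{116940}{21348}\right) + n{\left(333 \right)}\right) - 268023 = \left(-73460 - 209668\right) \left(\left(- \frac{33304}{-118607} - \frac{116940}{21348}\right) - \left(4 - 333^{2}\right)\right) - 268023 = - 283128 \left(\left(\left(-33304\right) \left(- \frac{1}{118607}\right) - \frac{9745}{1779}\right) + \left(-4 + 110889\right)\right) - 268023 = - 283128 \left(\left(\frac{33304}{118607} - \frac{9745}{1779}\right) + 110885\right) - 268023 = - 283128 \left(- \frac{1096577399}{211001853} + 110885\right) - 268023 = \left(-283128\right) \frac{23395843892506}{211001853} - 268023 = - \frac{2208006163199146256}{70333951} - 268023 = - \frac{2208025014315695129}{70333951}$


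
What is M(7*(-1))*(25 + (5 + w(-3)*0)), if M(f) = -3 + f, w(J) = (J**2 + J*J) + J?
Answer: -300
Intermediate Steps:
w(J) = J + 2*J**2 (w(J) = (J**2 + J**2) + J = 2*J**2 + J = J + 2*J**2)
M(7*(-1))*(25 + (5 + w(-3)*0)) = (-3 + 7*(-1))*(25 + (5 - 3*(1 + 2*(-3))*0)) = (-3 - 7)*(25 + (5 - 3*(1 - 6)*0)) = -10*(25 + (5 - 3*(-5)*0)) = -10*(25 + (5 + 15*0)) = -10*(25 + (5 + 0)) = -10*(25 + 5) = -10*30 = -300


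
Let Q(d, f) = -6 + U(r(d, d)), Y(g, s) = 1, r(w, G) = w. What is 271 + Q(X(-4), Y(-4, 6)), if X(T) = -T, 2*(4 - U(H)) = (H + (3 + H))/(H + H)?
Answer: 4293/16 ≈ 268.31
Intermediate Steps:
U(H) = 4 - (3 + 2*H)/(4*H) (U(H) = 4 - (H + (3 + H))/(2*(H + H)) = 4 - (3 + 2*H)/(2*(2*H)) = 4 - (3 + 2*H)*1/(2*H)/2 = 4 - (3 + 2*H)/(4*H))
Q(d, f) = -6 + (-3 + 14*d)/(4*d)
271 + Q(X(-4), Y(-4, 6)) = 271 + (-3 - (-10)*(-4))/(4*((-1*(-4)))) = 271 + (1/4)*(-3 - 10*4)/4 = 271 + (1/4)*(1/4)*(-3 - 40) = 271 + (1/4)*(1/4)*(-43) = 271 - 43/16 = 4293/16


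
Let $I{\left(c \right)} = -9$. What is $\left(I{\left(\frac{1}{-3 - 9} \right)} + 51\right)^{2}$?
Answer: $1764$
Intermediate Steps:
$\left(I{\left(\frac{1}{-3 - 9} \right)} + 51\right)^{2} = \left(-9 + 51\right)^{2} = 42^{2} = 1764$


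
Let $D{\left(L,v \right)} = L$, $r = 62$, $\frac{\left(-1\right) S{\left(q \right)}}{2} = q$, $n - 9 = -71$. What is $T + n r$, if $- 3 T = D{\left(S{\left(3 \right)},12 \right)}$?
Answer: $-3842$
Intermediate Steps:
$n = -62$ ($n = 9 - 71 = -62$)
$S{\left(q \right)} = - 2 q$
$T = 2$ ($T = - \frac{\left(-2\right) 3}{3} = \left(- \frac{1}{3}\right) \left(-6\right) = 2$)
$T + n r = 2 - 3844 = -3842$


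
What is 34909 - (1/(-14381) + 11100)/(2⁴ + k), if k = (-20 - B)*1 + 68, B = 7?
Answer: 28455871654/819717 ≈ 34714.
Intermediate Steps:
k = 41 (k = (-20 - 1*7)*1 + 68 = (-20 - 7)*1 + 68 = -27*1 + 68 = -27 + 68 = 41)
34909 - (1/(-14381) + 11100)/(2⁴ + k) = 34909 - (1/(-14381) + 11100)/(2⁴ + 41) = 34909 - (-1/14381 + 11100)/(16 + 41) = 34909 - 159629099/(14381*57) = 34909 - 1*159629099/819717 = 34909 - 159629099/819717 = 28455871654/819717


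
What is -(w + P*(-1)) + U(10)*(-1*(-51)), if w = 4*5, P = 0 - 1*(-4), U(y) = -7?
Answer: -373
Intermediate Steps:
P = 4 (P = 0 + 4 = 4)
w = 20
-(w + P*(-1)) + U(10)*(-1*(-51)) = -(20 + 4*(-1)) - (-7)*(-51) = -(20 - 4) - 7*51 = -1*16 - 357 = -16 - 357 = -373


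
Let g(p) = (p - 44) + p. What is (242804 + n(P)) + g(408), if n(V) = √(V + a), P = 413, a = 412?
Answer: 243576 + 5*√33 ≈ 2.4360e+5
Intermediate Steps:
g(p) = -44 + 2*p (g(p) = (-44 + p) + p = -44 + 2*p)
n(V) = √(412 + V) (n(V) = √(V + 412) = √(412 + V))
(242804 + n(P)) + g(408) = (242804 + √(412 + 413)) + (-44 + 2*408) = (242804 + √825) + (-44 + 816) = (242804 + 5*√33) + 772 = 243576 + 5*√33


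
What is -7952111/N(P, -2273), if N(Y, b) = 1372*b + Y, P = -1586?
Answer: 7952111/3120142 ≈ 2.5486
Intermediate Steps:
N(Y, b) = Y + 1372*b
-7952111/N(P, -2273) = -7952111/(-1586 + 1372*(-2273)) = -7952111/(-1586 - 3118556) = -7952111/(-3120142) = -7952111*(-1/3120142) = 7952111/3120142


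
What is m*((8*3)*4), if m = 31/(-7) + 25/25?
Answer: -2304/7 ≈ -329.14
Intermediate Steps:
m = -24/7 (m = 31*(-⅐) + 25*(1/25) = -31/7 + 1 = -24/7 ≈ -3.4286)
m*((8*3)*4) = -24*8*3*4/7 = -576*4/7 = -24/7*96 = -2304/7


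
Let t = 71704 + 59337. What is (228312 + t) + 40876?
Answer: 400229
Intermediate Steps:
t = 131041
(228312 + t) + 40876 = (228312 + 131041) + 40876 = 359353 + 40876 = 400229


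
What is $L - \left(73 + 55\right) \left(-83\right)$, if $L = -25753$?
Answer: $-15129$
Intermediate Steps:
$L - \left(73 + 55\right) \left(-83\right) = -25753 - \left(73 + 55\right) \left(-83\right) = -25753 - 128 \left(-83\right) = -25753 - -10624 = -25753 + 10624 = -15129$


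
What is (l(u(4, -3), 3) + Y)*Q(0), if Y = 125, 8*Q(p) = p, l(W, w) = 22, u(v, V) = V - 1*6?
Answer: 0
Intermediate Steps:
u(v, V) = -6 + V (u(v, V) = V - 6 = -6 + V)
Q(p) = p/8
(l(u(4, -3), 3) + Y)*Q(0) = (22 + 125)*((⅛)*0) = 147*0 = 0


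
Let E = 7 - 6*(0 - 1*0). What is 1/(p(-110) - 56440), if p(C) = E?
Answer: -1/56433 ≈ -1.7720e-5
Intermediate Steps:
E = 7 (E = 7 - 6*(0 + 0) = 7 - 6*0 = 7 + 0 = 7)
p(C) = 7
1/(p(-110) - 56440) = 1/(7 - 56440) = 1/(-56433) = -1/56433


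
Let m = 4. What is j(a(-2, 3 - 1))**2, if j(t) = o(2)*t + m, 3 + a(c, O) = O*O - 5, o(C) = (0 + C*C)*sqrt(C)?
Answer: 528 - 128*sqrt(2) ≈ 346.98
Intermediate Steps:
o(C) = C**(5/2) (o(C) = (0 + C**2)*sqrt(C) = C**2*sqrt(C) = C**(5/2))
a(c, O) = -8 + O**2 (a(c, O) = -3 + (O*O - 5) = -3 + (O**2 - 5) = -3 + (-5 + O**2) = -8 + O**2)
j(t) = 4 + 4*t*sqrt(2) (j(t) = 2**(5/2)*t + 4 = (4*sqrt(2))*t + 4 = 4*t*sqrt(2) + 4 = 4 + 4*t*sqrt(2))
j(a(-2, 3 - 1))**2 = (4 + 4*(-8 + (3 - 1)**2)*sqrt(2))**2 = (4 + 4*(-8 + 2**2)*sqrt(2))**2 = (4 + 4*(-8 + 4)*sqrt(2))**2 = (4 + 4*(-4)*sqrt(2))**2 = (4 - 16*sqrt(2))**2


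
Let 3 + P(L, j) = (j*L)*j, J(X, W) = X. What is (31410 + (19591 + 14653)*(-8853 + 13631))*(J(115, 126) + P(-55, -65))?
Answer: -38009663894646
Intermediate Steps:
P(L, j) = -3 + L*j² (P(L, j) = -3 + (j*L)*j = -3 + (L*j)*j = -3 + L*j²)
(31410 + (19591 + 14653)*(-8853 + 13631))*(J(115, 126) + P(-55, -65)) = (31410 + (19591 + 14653)*(-8853 + 13631))*(115 + (-3 - 55*(-65)²)) = (31410 + 34244*4778)*(115 + (-3 - 55*4225)) = (31410 + 163617832)*(115 + (-3 - 232375)) = 163649242*(115 - 232378) = 163649242*(-232263) = -38009663894646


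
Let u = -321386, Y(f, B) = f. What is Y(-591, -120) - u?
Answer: 320795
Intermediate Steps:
Y(-591, -120) - u = -591 - 1*(-321386) = -591 + 321386 = 320795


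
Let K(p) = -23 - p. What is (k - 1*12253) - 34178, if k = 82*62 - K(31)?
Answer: -41293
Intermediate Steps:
k = 5138 (k = 82*62 - (-23 - 1*31) = 5084 - (-23 - 31) = 5084 - 1*(-54) = 5084 + 54 = 5138)
(k - 1*12253) - 34178 = (5138 - 1*12253) - 34178 = (5138 - 12253) - 34178 = -7115 - 34178 = -41293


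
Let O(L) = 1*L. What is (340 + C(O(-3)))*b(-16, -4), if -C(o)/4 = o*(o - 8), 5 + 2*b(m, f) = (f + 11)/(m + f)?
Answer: -2782/5 ≈ -556.40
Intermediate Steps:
O(L) = L
b(m, f) = -5/2 + (11 + f)/(2*(f + m)) (b(m, f) = -5/2 + ((f + 11)/(m + f))/2 = -5/2 + ((11 + f)/(f + m))/2 = -5/2 + (11 + f)/(2*(f + m)))
C(o) = -4*o*(-8 + o) (C(o) = -4*o*(o - 8) = -4*o*(-8 + o))
(340 + C(O(-3)))*b(-16, -4) = (340 + 4*(-3)*(8 - 1*(-3)))*((11 - 5*(-16) - 4*(-4))/(2*(-4 - 16))) = (340 + 4*(-3)*(8 + 3))*((1/2)*(11 + 80 + 16)/(-20)) = (340 + 4*(-3)*11)*((1/2)*(-1/20)*107) = (340 - 132)*(-107/40) = 208*(-107/40) = -2782/5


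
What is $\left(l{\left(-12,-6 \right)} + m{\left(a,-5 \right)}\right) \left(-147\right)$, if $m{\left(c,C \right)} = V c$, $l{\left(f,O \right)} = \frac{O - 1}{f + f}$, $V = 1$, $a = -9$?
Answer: $\frac{10241}{8} \approx 1280.1$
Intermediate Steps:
$l{\left(f,O \right)} = \frac{-1 + O}{2 f}$
$m{\left(c,C \right)} = c$ ($m{\left(c,C \right)} = 1 c = c$)
$\left(l{\left(-12,-6 \right)} + m{\left(a,-5 \right)}\right) \left(-147\right) = \left(\frac{-1 - 6}{2 \left(-12\right)} - 9\right) \left(-147\right) = \left(\frac{1}{2} \left(- \frac{1}{12}\right) \left(-7\right) - 9\right) \left(-147\right) = \left(\frac{7}{24} - 9\right) \left(-147\right) = \left(- \frac{209}{24}\right) \left(-147\right) = \frac{10241}{8}$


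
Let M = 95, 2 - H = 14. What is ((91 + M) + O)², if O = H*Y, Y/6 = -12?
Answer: 1102500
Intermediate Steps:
H = -12 (H = 2 - 1*14 = 2 - 14 = -12)
Y = -72 (Y = 6*(-12) = -72)
O = 864 (O = -12*(-72) = 864)
((91 + M) + O)² = ((91 + 95) + 864)² = (186 + 864)² = 1050² = 1102500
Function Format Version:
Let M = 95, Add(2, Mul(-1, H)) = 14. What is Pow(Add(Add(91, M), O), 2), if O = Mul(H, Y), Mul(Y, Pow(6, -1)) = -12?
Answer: 1102500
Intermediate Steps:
H = -12 (H = Add(2, Mul(-1, 14)) = Add(2, -14) = -12)
Y = -72 (Y = Mul(6, -12) = -72)
O = 864 (O = Mul(-12, -72) = 864)
Pow(Add(Add(91, M), O), 2) = Pow(Add(Add(91, 95), 864), 2) = Pow(Add(186, 864), 2) = Pow(1050, 2) = 1102500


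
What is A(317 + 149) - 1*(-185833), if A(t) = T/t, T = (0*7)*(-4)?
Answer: 185833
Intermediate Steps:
T = 0 (T = 0*(-4) = 0)
A(t) = 0 (A(t) = 0/t = 0)
A(317 + 149) - 1*(-185833) = 0 - 1*(-185833) = 0 + 185833 = 185833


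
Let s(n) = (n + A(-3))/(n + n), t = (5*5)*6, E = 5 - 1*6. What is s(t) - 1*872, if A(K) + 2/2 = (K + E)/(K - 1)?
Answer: -1743/2 ≈ -871.50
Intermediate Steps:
E = -1 (E = 5 - 6 = -1)
A(K) = 0 (A(K) = -1 + (K - 1)/(K - 1) = -1 + (-1 + K)/(-1 + K) = -1 + 1 = 0)
t = 150 (t = 25*6 = 150)
s(n) = 1/2 (s(n) = (n + 0)/(n + n) = n/((2*n)) = n*(1/(2*n)) = 1/2)
s(t) - 1*872 = 1/2 - 1*872 = 1/2 - 872 = -1743/2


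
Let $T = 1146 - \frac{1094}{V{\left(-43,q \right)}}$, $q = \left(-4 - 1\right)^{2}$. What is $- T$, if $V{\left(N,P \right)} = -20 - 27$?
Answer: $- \frac{54956}{47} \approx -1169.3$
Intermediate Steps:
$q = 25$ ($q = \left(-5\right)^{2} = 25$)
$V{\left(N,P \right)} = -47$ ($V{\left(N,P \right)} = -20 - 27 = -47$)
$T = \frac{54956}{47}$ ($T = 1146 - \frac{1094}{-47} = 1146 - 1094 \left(- \frac{1}{47}\right) = 1146 - - \frac{1094}{47} = 1146 + \frac{1094}{47} = \frac{54956}{47} \approx 1169.3$)
$- T = \left(-1\right) \frac{54956}{47} = - \frac{54956}{47}$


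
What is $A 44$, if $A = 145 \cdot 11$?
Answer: $70180$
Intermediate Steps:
$A = 1595$
$A 44 = 1595 \cdot 44 = 70180$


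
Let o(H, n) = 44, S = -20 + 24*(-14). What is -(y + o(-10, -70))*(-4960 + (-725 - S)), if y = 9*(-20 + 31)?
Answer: 762047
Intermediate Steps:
S = -356 (S = -20 - 336 = -356)
y = 99 (y = 9*11 = 99)
-(y + o(-10, -70))*(-4960 + (-725 - S)) = -(99 + 44)*(-4960 + (-725 - 1*(-356))) = -143*(-4960 + (-725 + 356)) = -143*(-4960 - 369) = -143*(-5329) = -1*(-762047) = 762047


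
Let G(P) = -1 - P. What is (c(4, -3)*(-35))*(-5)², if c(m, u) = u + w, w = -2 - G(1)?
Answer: 2625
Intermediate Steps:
w = 0 (w = -2 - (-1 - 1*1) = -2 - (-1 - 1) = -2 - 1*(-2) = -2 + 2 = 0)
c(m, u) = u (c(m, u) = u + 0 = u)
(c(4, -3)*(-35))*(-5)² = -3*(-35)*(-5)² = 105*25 = 2625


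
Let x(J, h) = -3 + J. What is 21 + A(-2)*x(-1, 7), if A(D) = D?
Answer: 29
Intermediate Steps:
21 + A(-2)*x(-1, 7) = 21 - 2*(-3 - 1) = 21 - 2*(-4) = 21 + 8 = 29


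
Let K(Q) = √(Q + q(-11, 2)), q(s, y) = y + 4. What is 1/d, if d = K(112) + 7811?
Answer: 7811/61011603 - √118/61011603 ≈ 0.00012785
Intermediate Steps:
q(s, y) = 4 + y
K(Q) = √(6 + Q) (K(Q) = √(Q + (4 + 2)) = √(Q + 6) = √(6 + Q))
d = 7811 + √118 (d = √(6 + 112) + 7811 = √118 + 7811 = 7811 + √118 ≈ 7821.9)
1/d = 1/(7811 + √118)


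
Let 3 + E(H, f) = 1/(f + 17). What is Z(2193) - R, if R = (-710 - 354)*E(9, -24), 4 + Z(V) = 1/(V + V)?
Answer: -14684327/4386 ≈ -3348.0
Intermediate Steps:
E(H, f) = -3 + 1/(17 + f) (E(H, f) = -3 + 1/(f + 17) = -3 + 1/(17 + f))
Z(V) = -4 + 1/(2*V) (Z(V) = -4 + 1/(V + V) = -4 + 1/(2*V))
R = 3344 (R = (-710 - 354)*((-50 - 3*(-24))/(17 - 24)) = -1064*(-50 + 72)/(-7) = -(-152)*22 = -1064*(-22/7) = 3344)
Z(2193) - R = (-4 + (1/2)/2193) - 1*3344 = (-4 + (1/2)*(1/2193)) - 3344 = (-4 + 1/4386) - 3344 = -17543/4386 - 3344 = -14684327/4386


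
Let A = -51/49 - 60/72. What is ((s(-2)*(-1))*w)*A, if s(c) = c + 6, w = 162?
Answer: 59508/49 ≈ 1214.4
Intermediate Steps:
s(c) = 6 + c
A = -551/294 (A = -51*1/49 - 60*1/72 = -51/49 - ⅚ = -551/294 ≈ -1.8741)
((s(-2)*(-1))*w)*A = (((6 - 2)*(-1))*162)*(-551/294) = ((4*(-1))*162)*(-551/294) = -4*162*(-551/294) = -648*(-551/294) = 59508/49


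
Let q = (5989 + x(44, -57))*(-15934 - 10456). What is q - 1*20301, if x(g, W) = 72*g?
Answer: -241673531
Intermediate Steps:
q = -241653230 (q = (5989 + 72*44)*(-15934 - 10456) = (5989 + 3168)*(-26390) = 9157*(-26390) = -241653230)
q - 1*20301 = -241653230 - 1*20301 = -241653230 - 20301 = -241673531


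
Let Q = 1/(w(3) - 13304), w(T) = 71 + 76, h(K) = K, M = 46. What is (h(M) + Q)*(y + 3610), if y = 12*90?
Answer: 2838486490/13157 ≈ 2.1574e+5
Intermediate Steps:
w(T) = 147
Q = -1/13157 (Q = 1/(147 - 13304) = 1/(-13157) = -1/13157 ≈ -7.6005e-5)
y = 1080
(h(M) + Q)*(y + 3610) = (46 - 1/13157)*(1080 + 3610) = (605221/13157)*4690 = 2838486490/13157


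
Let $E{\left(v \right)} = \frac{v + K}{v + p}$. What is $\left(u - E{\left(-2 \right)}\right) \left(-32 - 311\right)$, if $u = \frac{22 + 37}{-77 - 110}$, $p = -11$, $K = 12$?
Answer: $- \frac{378329}{2431} \approx -155.63$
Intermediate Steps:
$E{\left(v \right)} = \frac{12 + v}{-11 + v}$ ($E{\left(v \right)} = \frac{v + 12}{v - 11} = \frac{12 + v}{-11 + v}$)
$u = - \frac{59}{187}$ ($u = \frac{59}{-187} = 59 \left(- \frac{1}{187}\right) = - \frac{59}{187} \approx -0.31551$)
$\left(u - E{\left(-2 \right)}\right) \left(-32 - 311\right) = \left(- \frac{59}{187} - \frac{12 - 2}{-11 - 2}\right) \left(-32 - 311\right) = \left(- \frac{59}{187} - \frac{1}{-13} \cdot 10\right) \left(-343\right) = \left(- \frac{59}{187} - \left(- \frac{1}{13}\right) 10\right) \left(-343\right) = \left(- \frac{59}{187} - - \frac{10}{13}\right) \left(-343\right) = \left(- \frac{59}{187} + \frac{10}{13}\right) \left(-343\right) = \frac{1103}{2431} \left(-343\right) = - \frac{378329}{2431}$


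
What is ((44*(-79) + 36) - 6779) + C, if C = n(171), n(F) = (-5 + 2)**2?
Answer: -10210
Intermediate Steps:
n(F) = 9 (n(F) = (-3)**2 = 9)
C = 9
((44*(-79) + 36) - 6779) + C = ((44*(-79) + 36) - 6779) + 9 = ((-3476 + 36) - 6779) + 9 = (-3440 - 6779) + 9 = -10219 + 9 = -10210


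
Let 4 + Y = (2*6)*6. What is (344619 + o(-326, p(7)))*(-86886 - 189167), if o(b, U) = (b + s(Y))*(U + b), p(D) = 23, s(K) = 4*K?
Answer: -99649887993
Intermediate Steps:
Y = 68 (Y = -4 + (2*6)*6 = -4 + 12*6 = -4 + 72 = 68)
o(b, U) = (272 + b)*(U + b) (o(b, U) = (b + 4*68)*(U + b) = (b + 272)*(U + b) = (272 + b)*(U + b))
(344619 + o(-326, p(7)))*(-86886 - 189167) = (344619 + ((-326)**2 + 272*23 + 272*(-326) + 23*(-326)))*(-86886 - 189167) = (344619 + (106276 + 6256 - 88672 - 7498))*(-276053) = (344619 + 16362)*(-276053) = 360981*(-276053) = -99649887993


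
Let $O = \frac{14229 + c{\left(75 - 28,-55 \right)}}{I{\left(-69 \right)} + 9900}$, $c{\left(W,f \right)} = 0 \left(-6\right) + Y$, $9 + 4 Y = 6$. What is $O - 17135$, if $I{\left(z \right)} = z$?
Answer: $- \frac{224586609}{13108} \approx -17134.0$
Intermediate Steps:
$Y = - \frac{3}{4}$ ($Y = - \frac{9}{4} + \frac{1}{4} \cdot 6 = - \frac{9}{4} + \frac{3}{2} = - \frac{3}{4} \approx -0.75$)
$c{\left(W,f \right)} = - \frac{3}{4}$ ($c{\left(W,f \right)} = 0 \left(-6\right) - \frac{3}{4} = 0 - \frac{3}{4} = - \frac{3}{4}$)
$O = \frac{18971}{13108}$ ($O = \frac{14229 - \frac{3}{4}}{-69 + 9900} = \frac{56913}{4 \cdot 9831} = \frac{56913}{4} \cdot \frac{1}{9831} = \frac{18971}{13108} \approx 1.4473$)
$O - 17135 = \frac{18971}{13108} - 17135 = - \frac{224586609}{13108}$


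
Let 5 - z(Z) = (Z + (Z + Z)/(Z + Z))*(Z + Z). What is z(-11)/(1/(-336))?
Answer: 72240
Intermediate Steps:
z(Z) = 5 - 2*Z*(1 + Z) (z(Z) = 5 - (Z + (Z + Z)/(Z + Z))*(Z + Z) = 5 - (Z + (2*Z)/((2*Z)))*2*Z = 5 - (Z + (2*Z)*(1/(2*Z)))*2*Z = 5 - (Z + 1)*2*Z = 5 - (1 + Z)*2*Z = 5 - 2*Z*(1 + Z))
z(-11)/(1/(-336)) = (5 - 2*(-11) - 2*(-11)**2)/(1/(-336)) = (5 + 22 - 2*121)/(-1/336) = (5 + 22 - 242)*(-336) = -215*(-336) = 72240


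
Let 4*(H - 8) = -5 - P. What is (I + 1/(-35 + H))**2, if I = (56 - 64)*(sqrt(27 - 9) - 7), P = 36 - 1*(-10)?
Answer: 108333712/25281 - 142400*sqrt(2)/53 ≈ 485.48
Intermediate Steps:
P = 46 (P = 36 + 10 = 46)
H = -19/4 (H = 8 + (-5 - 1*46)/4 = 8 + (-5 - 46)/4 = 8 + (1/4)*(-51) = 8 - 51/4 = -19/4 ≈ -4.7500)
I = 56 - 24*sqrt(2) (I = -8*(sqrt(18) - 7) = -8*(3*sqrt(2) - 7) = -8*(-7 + 3*sqrt(2)) = 56 - 24*sqrt(2) ≈ 22.059)
(I + 1/(-35 + H))**2 = ((56 - 24*sqrt(2)) + 1/(-35 - 19/4))**2 = ((56 - 24*sqrt(2)) + 1/(-159/4))**2 = ((56 - 24*sqrt(2)) - 4/159)**2 = (8900/159 - 24*sqrt(2))**2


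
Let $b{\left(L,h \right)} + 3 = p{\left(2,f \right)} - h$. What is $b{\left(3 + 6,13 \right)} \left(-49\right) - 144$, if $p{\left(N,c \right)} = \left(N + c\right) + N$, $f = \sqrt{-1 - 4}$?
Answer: $444 - 49 i \sqrt{5} \approx 444.0 - 109.57 i$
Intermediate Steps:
$f = i \sqrt{5}$ ($f = \sqrt{-5} = i \sqrt{5} \approx 2.2361 i$)
$p{\left(N,c \right)} = c + 2 N$
$b{\left(L,h \right)} = 1 - h + i \sqrt{5}$ ($b{\left(L,h \right)} = -3 - \left(-4 + h - i \sqrt{5}\right) = -3 + \left(4 - h + i \sqrt{5}\right) = 1 - h + i \sqrt{5}$)
$b{\left(3 + 6,13 \right)} \left(-49\right) - 144 = \left(1 - 13 + i \sqrt{5}\right) \left(-49\right) - 144 = \left(-12 + i \sqrt{5}\right) \left(-49\right) - 144 = \left(588 - 49 i \sqrt{5}\right) - 144 = 444 - 49 i \sqrt{5}$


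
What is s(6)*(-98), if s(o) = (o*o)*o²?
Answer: -127008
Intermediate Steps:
s(o) = o⁴ (s(o) = o²*o² = o⁴)
s(6)*(-98) = 6⁴*(-98) = 1296*(-98) = -127008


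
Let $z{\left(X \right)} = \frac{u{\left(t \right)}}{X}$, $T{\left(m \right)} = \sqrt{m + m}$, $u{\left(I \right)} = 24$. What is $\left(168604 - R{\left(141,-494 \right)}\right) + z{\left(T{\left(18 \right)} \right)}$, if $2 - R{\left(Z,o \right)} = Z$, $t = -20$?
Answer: $168747$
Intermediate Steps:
$R{\left(Z,o \right)} = 2 - Z$
$T{\left(m \right)} = \sqrt{2} \sqrt{m}$ ($T{\left(m \right)} = \sqrt{2 m} = \sqrt{2} \sqrt{m}$)
$z{\left(X \right)} = \frac{24}{X}$
$\left(168604 - R{\left(141,-494 \right)}\right) + z{\left(T{\left(18 \right)} \right)} = \left(168604 - \left(2 - 141\right)\right) + \frac{24}{\sqrt{2} \sqrt{18}} = \left(168604 - \left(2 - 141\right)\right) + \frac{24}{\sqrt{2} \cdot 3 \sqrt{2}} = \left(168604 - -139\right) + \frac{24}{6} = \left(168604 + 139\right) + 24 \cdot \frac{1}{6} = 168743 + 4 = 168747$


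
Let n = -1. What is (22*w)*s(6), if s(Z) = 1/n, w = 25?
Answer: -550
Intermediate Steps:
s(Z) = -1 (s(Z) = 1/(-1) = -1)
(22*w)*s(6) = (22*25)*(-1) = 550*(-1) = -550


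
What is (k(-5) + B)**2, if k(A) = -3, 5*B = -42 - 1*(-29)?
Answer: 784/25 ≈ 31.360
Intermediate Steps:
B = -13/5 (B = (-42 - 1*(-29))/5 = (-42 + 29)/5 = (1/5)*(-13) = -13/5 ≈ -2.6000)
(k(-5) + B)**2 = (-3 - 13/5)**2 = (-28/5)**2 = 784/25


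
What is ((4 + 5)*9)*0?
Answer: 0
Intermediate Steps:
((4 + 5)*9)*0 = (9*9)*0 = 81*0 = 0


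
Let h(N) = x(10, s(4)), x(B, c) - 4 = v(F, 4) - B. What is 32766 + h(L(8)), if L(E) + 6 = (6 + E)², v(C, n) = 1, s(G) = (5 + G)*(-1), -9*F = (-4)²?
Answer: 32761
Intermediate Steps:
F = -16/9 (F = -⅑*(-4)² = -⅑*16 = -16/9 ≈ -1.7778)
s(G) = -5 - G
L(E) = -6 + (6 + E)²
x(B, c) = 5 - B (x(B, c) = 4 + (1 - B) = 5 - B)
h(N) = -5 (h(N) = 5 - 1*10 = 5 - 10 = -5)
32766 + h(L(8)) = 32766 - 5 = 32761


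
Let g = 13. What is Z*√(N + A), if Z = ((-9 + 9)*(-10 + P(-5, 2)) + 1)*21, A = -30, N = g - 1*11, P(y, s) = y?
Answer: 42*I*√7 ≈ 111.12*I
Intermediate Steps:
N = 2 (N = 13 - 1*11 = 13 - 11 = 2)
Z = 21 (Z = ((-9 + 9)*(-10 - 5) + 1)*21 = (0*(-15) + 1)*21 = (0 + 1)*21 = 1*21 = 21)
Z*√(N + A) = 21*√(2 - 30) = 21*√(-28) = 21*(2*I*√7) = 42*I*√7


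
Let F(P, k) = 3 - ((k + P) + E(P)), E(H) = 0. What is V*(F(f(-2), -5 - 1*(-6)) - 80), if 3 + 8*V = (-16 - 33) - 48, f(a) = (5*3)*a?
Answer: 600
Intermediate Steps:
f(a) = 15*a
V = -25/2 (V = -3/8 + ((-16 - 33) - 48)/8 = -3/8 + (-49 - 48)/8 = -3/8 + (⅛)*(-97) = -3/8 - 97/8 = -25/2 ≈ -12.500)
F(P, k) = 3 - P - k (F(P, k) = 3 - ((k + P) + 0) = 3 - ((P + k) + 0) = 3 - (P + k) = 3 + (-P - k) = 3 - P - k)
V*(F(f(-2), -5 - 1*(-6)) - 80) = -25*((3 - 15*(-2) - (-5 - 1*(-6))) - 80)/2 = -25*((3 - 1*(-30) - (-5 + 6)) - 80)/2 = -25*((3 + 30 - 1*1) - 80)/2 = -25*((3 + 30 - 1) - 80)/2 = -25*(32 - 80)/2 = -25/2*(-48) = 600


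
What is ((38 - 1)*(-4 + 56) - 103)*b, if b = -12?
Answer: -21852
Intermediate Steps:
((38 - 1)*(-4 + 56) - 103)*b = ((38 - 1)*(-4 + 56) - 103)*(-12) = (37*52 - 103)*(-12) = (1924 - 103)*(-12) = 1821*(-12) = -21852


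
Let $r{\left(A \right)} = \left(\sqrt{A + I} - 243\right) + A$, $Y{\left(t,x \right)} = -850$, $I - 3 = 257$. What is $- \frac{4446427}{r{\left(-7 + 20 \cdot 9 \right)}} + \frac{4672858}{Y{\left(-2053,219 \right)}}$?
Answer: $\frac{7167316171}{111675} + \frac{4446427 \sqrt{433}}{4467} \approx 84893.0$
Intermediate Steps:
$I = 260$ ($I = 3 + 257 = 260$)
$r{\left(A \right)} = -243 + A + \sqrt{260 + A}$ ($r{\left(A \right)} = \left(\sqrt{A + 260} - 243\right) + A = \left(\sqrt{260 + A} - 243\right) + A = \left(-243 + \sqrt{260 + A}\right) + A = -243 + A + \sqrt{260 + A}$)
$- \frac{4446427}{r{\left(-7 + 20 \cdot 9 \right)}} + \frac{4672858}{Y{\left(-2053,219 \right)}} = - \frac{4446427}{-243 + \left(-7 + 20 \cdot 9\right) + \sqrt{260 + \left(-7 + 20 \cdot 9\right)}} + \frac{4672858}{-850} = - \frac{4446427}{-243 + \left(-7 + 180\right) + \sqrt{260 + \left(-7 + 180\right)}} + 4672858 \left(- \frac{1}{850}\right) = - \frac{4446427}{-243 + 173 + \sqrt{260 + 173}} - \frac{137437}{25} = - \frac{4446427}{-243 + 173 + \sqrt{433}} - \frac{137437}{25} = - \frac{4446427}{-70 + \sqrt{433}} - \frac{137437}{25} = - \frac{137437}{25} - \frac{4446427}{-70 + \sqrt{433}}$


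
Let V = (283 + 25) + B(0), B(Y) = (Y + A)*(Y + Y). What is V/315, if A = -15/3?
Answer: 44/45 ≈ 0.97778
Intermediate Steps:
A = -5 (A = -15*⅓ = -5)
B(Y) = 2*Y*(-5 + Y) (B(Y) = (Y - 5)*(Y + Y) = (-5 + Y)*(2*Y) = 2*Y*(-5 + Y))
V = 308 (V = (283 + 25) + 2*0*(-5 + 0) = 308 + 2*0*(-5) = 308 + 0 = 308)
V/315 = 308/315 = 308*(1/315) = 44/45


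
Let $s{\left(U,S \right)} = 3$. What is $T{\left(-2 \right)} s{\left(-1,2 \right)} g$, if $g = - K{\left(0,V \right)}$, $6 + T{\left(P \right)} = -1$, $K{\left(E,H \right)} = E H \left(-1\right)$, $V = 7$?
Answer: $0$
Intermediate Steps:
$K{\left(E,H \right)} = - E H$
$T{\left(P \right)} = -7$ ($T{\left(P \right)} = -6 - 1 = -7$)
$g = 0$ ($g = - \left(-1\right) 0 \cdot 7 = \left(-1\right) 0 = 0$)
$T{\left(-2 \right)} s{\left(-1,2 \right)} g = \left(-7\right) 3 \cdot 0 = \left(-21\right) 0 = 0$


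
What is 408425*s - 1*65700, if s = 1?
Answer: 342725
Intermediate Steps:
408425*s - 1*65700 = 408425*1 - 1*65700 = 408425 - 65700 = 342725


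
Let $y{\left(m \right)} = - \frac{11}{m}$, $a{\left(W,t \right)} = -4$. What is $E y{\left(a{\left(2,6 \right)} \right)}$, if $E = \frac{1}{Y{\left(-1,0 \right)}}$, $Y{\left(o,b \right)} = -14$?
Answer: $- \frac{11}{56} \approx -0.19643$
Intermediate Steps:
$E = - \frac{1}{14}$ ($E = \frac{1}{-14} = - \frac{1}{14} \approx -0.071429$)
$E y{\left(a{\left(2,6 \right)} \right)} = - \frac{\left(-11\right) \frac{1}{-4}}{14} = - \frac{\left(-11\right) \left(- \frac{1}{4}\right)}{14} = \left(- \frac{1}{14}\right) \frac{11}{4} = - \frac{11}{56}$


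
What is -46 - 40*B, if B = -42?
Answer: 1634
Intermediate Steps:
-46 - 40*B = -46 - 40*(-42) = -46 + 1680 = 1634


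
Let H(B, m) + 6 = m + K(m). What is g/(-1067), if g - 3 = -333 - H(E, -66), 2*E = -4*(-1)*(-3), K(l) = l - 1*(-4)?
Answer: 196/1067 ≈ 0.18369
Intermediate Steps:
K(l) = 4 + l (K(l) = l + 4 = 4 + l)
E = -6 (E = (-4*(-1)*(-3))/2 = (4*(-3))/2 = (½)*(-12) = -6)
H(B, m) = -2 + 2*m (H(B, m) = -6 + (m + (4 + m)) = -6 + (4 + 2*m) = -2 + 2*m)
g = -196 (g = 3 + (-333 - (-2 + 2*(-66))) = 3 + (-333 - (-2 - 132)) = 3 + (-333 - 1*(-134)) = 3 + (-333 + 134) = 3 - 199 = -196)
g/(-1067) = -196/(-1067) = -196*(-1/1067) = 196/1067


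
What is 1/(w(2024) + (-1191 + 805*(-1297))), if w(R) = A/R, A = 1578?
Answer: -1012/1057818523 ≈ -9.5669e-7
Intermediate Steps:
w(R) = 1578/R
1/(w(2024) + (-1191 + 805*(-1297))) = 1/(1578/2024 + (-1191 + 805*(-1297))) = 1/(1578*(1/2024) + (-1191 - 1044085)) = 1/(789/1012 - 1045276) = 1/(-1057818523/1012) = -1012/1057818523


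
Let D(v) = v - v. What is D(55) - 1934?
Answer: -1934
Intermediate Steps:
D(v) = 0
D(55) - 1934 = 0 - 1934 = -1934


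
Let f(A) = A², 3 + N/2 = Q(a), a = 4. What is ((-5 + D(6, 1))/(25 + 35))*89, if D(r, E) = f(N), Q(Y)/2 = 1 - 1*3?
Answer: 16999/60 ≈ 283.32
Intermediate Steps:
Q(Y) = -4 (Q(Y) = 2*(1 - 1*3) = 2*(1 - 3) = 2*(-2) = -4)
N = -14 (N = -6 + 2*(-4) = -6 - 8 = -14)
D(r, E) = 196 (D(r, E) = (-14)² = 196)
((-5 + D(6, 1))/(25 + 35))*89 = ((-5 + 196)/(25 + 35))*89 = (191/60)*89 = 16999/60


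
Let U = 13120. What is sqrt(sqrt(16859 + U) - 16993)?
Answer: sqrt(-16993 + 3*sqrt(3331)) ≈ 129.69*I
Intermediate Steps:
sqrt(sqrt(16859 + U) - 16993) = sqrt(sqrt(16859 + 13120) - 16993) = sqrt(sqrt(29979) - 16993) = sqrt(3*sqrt(3331) - 16993) = sqrt(-16993 + 3*sqrt(3331))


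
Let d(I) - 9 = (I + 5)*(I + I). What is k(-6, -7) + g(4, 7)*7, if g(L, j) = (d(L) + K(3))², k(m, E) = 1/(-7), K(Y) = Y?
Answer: 345743/7 ≈ 49392.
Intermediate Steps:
k(m, E) = -⅐
d(I) = 9 + 2*I*(5 + I) (d(I) = 9 + (I + 5)*(I + I) = 9 + (5 + I)*(2*I) = 9 + 2*I*(5 + I))
g(L, j) = (12 + 2*L² + 10*L)² (g(L, j) = ((9 + 2*L² + 10*L) + 3)² = (12 + 2*L² + 10*L)²)
k(-6, -7) + g(4, 7)*7 = -⅐ + (4*(6 + 4² + 5*4)²)*7 = -⅐ + (4*(6 + 16 + 20)²)*7 = -⅐ + (4*42²)*7 = -⅐ + (4*1764)*7 = -⅐ + 7056*7 = -⅐ + 49392 = 345743/7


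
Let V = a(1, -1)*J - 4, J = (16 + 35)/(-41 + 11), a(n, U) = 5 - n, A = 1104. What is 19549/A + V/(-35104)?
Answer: 6701758/378465 ≈ 17.708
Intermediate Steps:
J = -17/10 (J = 51/(-30) = 51*(-1/30) = -17/10 ≈ -1.7000)
V = -54/5 (V = (5 - 1*1)*(-17/10) - 4 = (5 - 1)*(-17/10) - 4 = 4*(-17/10) - 4 = -34/5 - 4 = -54/5 ≈ -10.800)
19549/A + V/(-35104) = 19549/1104 - 54/5/(-35104) = 19549*(1/1104) - 54/5*(-1/35104) = 19549/1104 + 27/87760 = 6701758/378465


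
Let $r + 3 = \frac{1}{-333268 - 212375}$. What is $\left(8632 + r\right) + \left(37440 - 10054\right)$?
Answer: $\frac{19651332644}{545643} \approx 36015.0$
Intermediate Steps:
$r = - \frac{1636930}{545643}$ ($r = -3 + \frac{1}{-333268 - 212375} = -3 + \frac{1}{-545643} = -3 - \frac{1}{545643} = - \frac{1636930}{545643} \approx -3.0$)
$\left(8632 + r\right) + \left(37440 - 10054\right) = \left(8632 - \frac{1636930}{545643}\right) + \left(37440 - 10054\right) = \frac{4708353446}{545643} + 27386 = \frac{19651332644}{545643}$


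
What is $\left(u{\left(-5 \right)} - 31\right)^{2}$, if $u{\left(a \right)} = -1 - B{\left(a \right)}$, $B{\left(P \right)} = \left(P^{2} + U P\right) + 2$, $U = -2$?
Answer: $4761$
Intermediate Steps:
$B{\left(P \right)} = 2 + P^{2} - 2 P$ ($B{\left(P \right)} = \left(P^{2} - 2 P\right) + 2 = 2 + P^{2} - 2 P$)
$u{\left(a \right)} = -3 - a^{2} + 2 a$ ($u{\left(a \right)} = -1 - \left(2 + a^{2} - 2 a\right) = -3 - a^{2} + 2 a$)
$\left(u{\left(-5 \right)} - 31\right)^{2} = \left(\left(-3 - \left(-5\right)^{2} + 2 \left(-5\right)\right) - 31\right)^{2} = \left(\left(-3 - 25 - 10\right) - 31\right)^{2} = \left(-38 - 31\right)^{2} = \left(-69\right)^{2} = 4761$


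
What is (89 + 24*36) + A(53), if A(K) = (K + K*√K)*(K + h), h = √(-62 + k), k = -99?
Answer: 3762 + 2809*√53 + 53*I*√161 + 53*I*√8533 ≈ 24212.0 + 5568.3*I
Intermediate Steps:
h = I*√161 (h = √(-62 - 99) = √(-161) = I*√161 ≈ 12.689*I)
A(K) = (K + K^(3/2))*(K + I*√161) (A(K) = (K + K*√K)*(K + I*√161) = (K + K^(3/2))*(K + I*√161))
(89 + 24*36) + A(53) = (89 + 24*36) + (53² + 53^(5/2) + I*53*√161 + I*√161*53^(3/2)) = (89 + 864) + (2809 + 2809*√53 + 53*I*√161 + I*√161*(53*√53)) = 953 + (2809 + 2809*√53 + 53*I*√161 + 53*I*√8533) = 3762 + 2809*√53 + 53*I*√161 + 53*I*√8533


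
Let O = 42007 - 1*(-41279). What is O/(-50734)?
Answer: -41643/25367 ≈ -1.6416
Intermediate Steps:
O = 83286 (O = 42007 + 41279 = 83286)
O/(-50734) = 83286/(-50734) = 83286*(-1/50734) = -41643/25367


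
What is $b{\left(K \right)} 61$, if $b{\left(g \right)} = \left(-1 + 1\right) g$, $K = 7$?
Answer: $0$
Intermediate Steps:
$b{\left(g \right)} = 0$ ($b{\left(g \right)} = 0 g = 0$)
$b{\left(K \right)} 61 = 0 \cdot 61 = 0$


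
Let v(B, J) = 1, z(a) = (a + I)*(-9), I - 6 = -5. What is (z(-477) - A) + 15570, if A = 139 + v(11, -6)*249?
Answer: 19466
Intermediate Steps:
I = 1 (I = 6 - 5 = 1)
z(a) = -9 - 9*a (z(a) = (a + 1)*(-9) = (1 + a)*(-9) = -9 - 9*a)
A = 388 (A = 139 + 1*249 = 139 + 249 = 388)
(z(-477) - A) + 15570 = ((-9 - 9*(-477)) - 1*388) + 15570 = ((-9 + 4293) - 388) + 15570 = (4284 - 388) + 15570 = 3896 + 15570 = 19466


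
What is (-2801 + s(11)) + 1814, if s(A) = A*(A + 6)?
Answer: -800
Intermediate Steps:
s(A) = A*(6 + A)
(-2801 + s(11)) + 1814 = (-2801 + 11*(6 + 11)) + 1814 = (-2801 + 11*17) + 1814 = (-2801 + 187) + 1814 = -2614 + 1814 = -800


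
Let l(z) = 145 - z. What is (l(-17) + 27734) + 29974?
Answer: 57870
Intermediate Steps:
(l(-17) + 27734) + 29974 = ((145 - 1*(-17)) + 27734) + 29974 = ((145 + 17) + 27734) + 29974 = (162 + 27734) + 29974 = 27896 + 29974 = 57870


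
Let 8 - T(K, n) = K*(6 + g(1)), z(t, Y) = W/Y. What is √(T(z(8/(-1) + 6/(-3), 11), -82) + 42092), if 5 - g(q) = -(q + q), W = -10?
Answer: 3*√566170/11 ≈ 205.21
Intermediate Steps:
g(q) = 5 + 2*q (g(q) = 5 - (-1)*(q + q) = 5 - (-1)*2*q = 5 - (-2)*q = 5 + 2*q)
z(t, Y) = -10/Y
T(K, n) = 8 - 13*K (T(K, n) = 8 - K*(6 + (5 + 2*1)) = 8 - K*(6 + (5 + 2)) = 8 - K*(6 + 7) = 8 - K*13 = 8 - 13*K)
√(T(z(8/(-1) + 6/(-3), 11), -82) + 42092) = √((8 - (-130)/11) + 42092) = √((8 - 13*(-10/11)) + 42092) = √((8 + 130/11) + 42092) = √(218/11 + 42092) = √(463230/11) = 3*√566170/11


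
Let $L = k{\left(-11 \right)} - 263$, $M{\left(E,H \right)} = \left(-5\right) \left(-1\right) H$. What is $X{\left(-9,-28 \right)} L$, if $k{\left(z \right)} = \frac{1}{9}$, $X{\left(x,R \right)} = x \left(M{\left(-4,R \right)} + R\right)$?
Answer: $-397488$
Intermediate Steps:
$M{\left(E,H \right)} = 5 H$
$X{\left(x,R \right)} = 6 R x$ ($X{\left(x,R \right)} = x \left(5 R + R\right) = x 6 R = 6 R x$)
$k{\left(z \right)} = \frac{1}{9}$
$L = - \frac{2366}{9}$ ($L = \frac{1}{9} - 263 = - \frac{2366}{9} \approx -262.89$)
$X{\left(-9,-28 \right)} L = 6 \left(-28\right) \left(-9\right) \left(- \frac{2366}{9}\right) = 1512 \left(- \frac{2366}{9}\right) = -397488$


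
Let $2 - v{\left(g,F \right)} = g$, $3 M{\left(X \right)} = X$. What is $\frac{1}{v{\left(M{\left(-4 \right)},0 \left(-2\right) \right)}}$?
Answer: $\frac{3}{10} \approx 0.3$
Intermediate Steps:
$M{\left(X \right)} = \frac{X}{3}$
$v{\left(g,F \right)} = 2 - g$
$\frac{1}{v{\left(M{\left(-4 \right)},0 \left(-2\right) \right)}} = \frac{1}{2 - \frac{1}{3} \left(-4\right)} = \frac{1}{2 - - \frac{4}{3}} = \frac{1}{2 + \frac{4}{3}} = \frac{1}{\frac{10}{3}} = \frac{3}{10}$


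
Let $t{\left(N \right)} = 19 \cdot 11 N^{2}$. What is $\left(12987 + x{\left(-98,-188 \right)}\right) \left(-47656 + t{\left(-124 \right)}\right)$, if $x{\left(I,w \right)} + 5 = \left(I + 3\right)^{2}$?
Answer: $69672577496$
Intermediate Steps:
$t{\left(N \right)} = 209 N^{2}$
$x{\left(I,w \right)} = -5 + \left(3 + I\right)^{2}$ ($x{\left(I,w \right)} = -5 + \left(I + 3\right)^{2} = -5 + \left(3 + I\right)^{2}$)
$\left(12987 + x{\left(-98,-188 \right)}\right) \left(-47656 + t{\left(-124 \right)}\right) = \left(12987 - \left(5 - \left(3 - 98\right)^{2}\right)\right) \left(-47656 + 209 \left(-124\right)^{2}\right) = \left(12987 - \left(5 - \left(-95\right)^{2}\right)\right) \left(-47656 + 209 \cdot 15376\right) = \left(12987 + \left(-5 + 9025\right)\right) \left(-47656 + 3213584\right) = \left(12987 + 9020\right) 3165928 = 22007 \cdot 3165928 = 69672577496$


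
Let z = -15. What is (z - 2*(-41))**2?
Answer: 4489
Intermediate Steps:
(z - 2*(-41))**2 = (-15 - 2*(-41))**2 = (-15 + 82)**2 = 67**2 = 4489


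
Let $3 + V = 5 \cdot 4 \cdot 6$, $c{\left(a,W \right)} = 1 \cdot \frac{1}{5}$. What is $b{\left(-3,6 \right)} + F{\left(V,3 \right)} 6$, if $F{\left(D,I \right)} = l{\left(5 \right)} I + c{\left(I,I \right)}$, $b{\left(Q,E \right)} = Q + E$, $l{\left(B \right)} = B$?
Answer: $\frac{471}{5} \approx 94.2$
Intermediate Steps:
$c{\left(a,W \right)} = \frac{1}{5}$ ($c{\left(a,W \right)} = 1 \cdot \frac{1}{5} = \frac{1}{5}$)
$V = 117$ ($V = -3 + 5 \cdot 4 \cdot 6 = -3 + 20 \cdot 6 = -3 + 120 = 117$)
$b{\left(Q,E \right)} = E + Q$
$F{\left(D,I \right)} = \frac{1}{5} + 5 I$ ($F{\left(D,I \right)} = 5 I + \frac{1}{5} = \frac{1}{5} + 5 I$)
$b{\left(-3,6 \right)} + F{\left(V,3 \right)} 6 = \left(6 - 3\right) + \left(\frac{1}{5} + 5 \cdot 3\right) 6 = 3 + \left(\frac{1}{5} + 15\right) 6 = 3 + \frac{76}{5} \cdot 6 = 3 + \frac{456}{5} = \frac{471}{5}$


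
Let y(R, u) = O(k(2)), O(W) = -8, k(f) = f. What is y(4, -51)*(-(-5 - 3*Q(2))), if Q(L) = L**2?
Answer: -136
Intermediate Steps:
y(R, u) = -8
y(4, -51)*(-(-5 - 3*Q(2))) = -(-8)*(-5 - 3*2**2) = -(-8)*(-5 - 3*4) = -(-8)*(-5 - 12) = -(-8)*(-17) = -8*17 = -136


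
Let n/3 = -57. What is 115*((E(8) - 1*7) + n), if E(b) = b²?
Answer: -13110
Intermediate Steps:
n = -171 (n = 3*(-57) = -171)
115*((E(8) - 1*7) + n) = 115*((8² - 1*7) - 171) = 115*((64 - 7) - 171) = 115*(57 - 171) = 115*(-114) = -13110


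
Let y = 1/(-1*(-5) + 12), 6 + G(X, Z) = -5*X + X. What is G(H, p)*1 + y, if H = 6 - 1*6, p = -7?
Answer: -101/17 ≈ -5.9412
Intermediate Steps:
H = 0 (H = 6 - 6 = 0)
G(X, Z) = -6 - 4*X (G(X, Z) = -6 + (-5*X + X) = -6 - 4*X)
y = 1/17 (y = 1/(5 + 12) = 1/17 ≈ 0.058824)
G(H, p)*1 + y = (-6 - 4*0)*1 + 1/17 = (-6 + 0)*1 + 1/17 = -6*1 + 1/17 = -6 + 1/17 = -101/17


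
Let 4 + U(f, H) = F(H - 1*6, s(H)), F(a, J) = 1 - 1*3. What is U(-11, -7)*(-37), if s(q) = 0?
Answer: 222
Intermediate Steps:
F(a, J) = -2 (F(a, J) = 1 - 3 = -2)
U(f, H) = -6 (U(f, H) = -4 - 2 = -6)
U(-11, -7)*(-37) = -6*(-37) = 222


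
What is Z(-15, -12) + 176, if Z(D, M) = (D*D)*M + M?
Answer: -2536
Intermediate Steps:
Z(D, M) = M + M*D² (Z(D, M) = D²*M + M = M*D² + M = M + M*D²)
Z(-15, -12) + 176 = -12*(1 + (-15)²) + 176 = -12*(1 + 225) + 176 = -12*226 + 176 = -2712 + 176 = -2536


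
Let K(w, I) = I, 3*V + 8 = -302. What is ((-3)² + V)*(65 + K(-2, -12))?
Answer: -14999/3 ≈ -4999.7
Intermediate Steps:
V = -310/3 (V = -8/3 + (⅓)*(-302) = -8/3 - 302/3 = -310/3 ≈ -103.33)
((-3)² + V)*(65 + K(-2, -12)) = ((-3)² - 310/3)*(65 - 12) = (9 - 310/3)*53 = -283/3*53 = -14999/3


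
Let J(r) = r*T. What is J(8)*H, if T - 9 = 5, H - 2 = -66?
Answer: -7168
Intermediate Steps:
H = -64 (H = 2 - 66 = -64)
T = 14 (T = 9 + 5 = 14)
J(r) = 14*r (J(r) = r*14 = 14*r)
J(8)*H = (14*8)*(-64) = 112*(-64) = -7168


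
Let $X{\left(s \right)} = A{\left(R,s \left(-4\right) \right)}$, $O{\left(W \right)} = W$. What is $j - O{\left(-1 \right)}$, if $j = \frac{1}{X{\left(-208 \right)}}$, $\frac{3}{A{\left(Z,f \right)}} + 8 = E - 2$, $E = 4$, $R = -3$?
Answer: $-1$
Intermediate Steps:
$A{\left(Z,f \right)} = - \frac{1}{2}$ ($A{\left(Z,f \right)} = \frac{3}{-8 + \left(4 - 2\right)} = \frac{3}{-8 + 2} = \frac{3}{-6} = 3 \left(- \frac{1}{6}\right) = - \frac{1}{2}$)
$X{\left(s \right)} = - \frac{1}{2}$
$j = -2$ ($j = \frac{1}{- \frac{1}{2}} = -2$)
$j - O{\left(-1 \right)} = -2 - -1 = -2 + 1 = -1$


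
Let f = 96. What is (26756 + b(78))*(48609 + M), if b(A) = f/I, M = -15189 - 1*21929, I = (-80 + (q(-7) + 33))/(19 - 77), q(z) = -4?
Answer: 5248031628/17 ≈ 3.0871e+8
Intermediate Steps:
I = 51/58 (I = (-80 + (-4 + 33))/(19 - 77) = (-80 + 29)/(-58) = -51*(-1/58) = 51/58 ≈ 0.87931)
M = -37118 (M = -15189 - 21929 = -37118)
b(A) = 1856/17 (b(A) = 96/(51/58) = 96*(58/51) = 1856/17)
(26756 + b(78))*(48609 + M) = (26756 + 1856/17)*(48609 - 37118) = (456708/17)*11491 = 5248031628/17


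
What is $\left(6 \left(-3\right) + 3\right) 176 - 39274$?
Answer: $-41914$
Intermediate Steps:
$\left(6 \left(-3\right) + 3\right) 176 - 39274 = \left(-18 + 3\right) 176 - 39274 = \left(-15\right) 176 - 39274 = -2640 - 39274 = -41914$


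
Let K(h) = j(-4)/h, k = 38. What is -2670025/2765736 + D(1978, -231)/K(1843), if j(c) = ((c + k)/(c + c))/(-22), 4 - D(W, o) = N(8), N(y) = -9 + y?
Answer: 2242745246695/47017512 ≈ 47700.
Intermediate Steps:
D(W, o) = 5 (D(W, o) = 4 - (-9 + 8) = 4 - 1*(-1) = 4 + 1 = 5)
j(c) = -(38 + c)/(44*c) (j(c) = ((c + 38)/(c + c))/(-22) = ((38 + c)/((2*c)))*(-1/22) = ((38 + c)*(1/(2*c)))*(-1/22) = ((38 + c)/(2*c))*(-1/22) = -(38 + c)/(44*c))
K(h) = 17/(88*h) (K(h) = ((1/44)*(-38 - 1*(-4))/(-4))/h = ((1/44)*(-¼)*(-38 + 4))/h = ((1/44)*(-¼)*(-34))/h = 17/(88*h))
-2670025/2765736 + D(1978, -231)/K(1843) = -2670025/2765736 + 5/(((17/88)/1843)) = -2670025*1/2765736 + 5/(((17/88)*(1/1843))) = -2670025/2765736 + 5/(17/162184) = -2670025/2765736 + 5*(162184/17) = -2670025/2765736 + 810920/17 = 2242745246695/47017512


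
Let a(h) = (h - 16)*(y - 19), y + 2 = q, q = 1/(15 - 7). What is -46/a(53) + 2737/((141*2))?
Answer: 17015699/1742478 ≈ 9.7652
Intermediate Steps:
q = 1/8 ≈ 0.12500
y = -15/8 (y = -2 + 1/8 = -15/8 ≈ -1.8750)
a(h) = 334 - 167*h/8 (a(h) = (h - 16)*(-15/8 - 19) = (-16 + h)*(-167/8) = 334 - 167*h/8)
-46/a(53) + 2737/((141*2)) = -46/(334 - 167/8*53) + 2737/((141*2)) = -46/(334 - 8851/8) + 2737/282 = -46/(-6179/8) + 2737*(1/282) = -46*(-8/6179) + 2737/282 = 368/6179 + 2737/282 = 17015699/1742478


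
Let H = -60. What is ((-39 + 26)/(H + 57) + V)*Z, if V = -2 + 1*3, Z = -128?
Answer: -2048/3 ≈ -682.67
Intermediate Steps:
V = 1 (V = -2 + 3 = 1)
((-39 + 26)/(H + 57) + V)*Z = ((-39 + 26)/(-60 + 57) + 1)*(-128) = (-13/(-3) + 1)*(-128) = (-13*(-1/3) + 1)*(-128) = (13/3 + 1)*(-128) = (16/3)*(-128) = -2048/3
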